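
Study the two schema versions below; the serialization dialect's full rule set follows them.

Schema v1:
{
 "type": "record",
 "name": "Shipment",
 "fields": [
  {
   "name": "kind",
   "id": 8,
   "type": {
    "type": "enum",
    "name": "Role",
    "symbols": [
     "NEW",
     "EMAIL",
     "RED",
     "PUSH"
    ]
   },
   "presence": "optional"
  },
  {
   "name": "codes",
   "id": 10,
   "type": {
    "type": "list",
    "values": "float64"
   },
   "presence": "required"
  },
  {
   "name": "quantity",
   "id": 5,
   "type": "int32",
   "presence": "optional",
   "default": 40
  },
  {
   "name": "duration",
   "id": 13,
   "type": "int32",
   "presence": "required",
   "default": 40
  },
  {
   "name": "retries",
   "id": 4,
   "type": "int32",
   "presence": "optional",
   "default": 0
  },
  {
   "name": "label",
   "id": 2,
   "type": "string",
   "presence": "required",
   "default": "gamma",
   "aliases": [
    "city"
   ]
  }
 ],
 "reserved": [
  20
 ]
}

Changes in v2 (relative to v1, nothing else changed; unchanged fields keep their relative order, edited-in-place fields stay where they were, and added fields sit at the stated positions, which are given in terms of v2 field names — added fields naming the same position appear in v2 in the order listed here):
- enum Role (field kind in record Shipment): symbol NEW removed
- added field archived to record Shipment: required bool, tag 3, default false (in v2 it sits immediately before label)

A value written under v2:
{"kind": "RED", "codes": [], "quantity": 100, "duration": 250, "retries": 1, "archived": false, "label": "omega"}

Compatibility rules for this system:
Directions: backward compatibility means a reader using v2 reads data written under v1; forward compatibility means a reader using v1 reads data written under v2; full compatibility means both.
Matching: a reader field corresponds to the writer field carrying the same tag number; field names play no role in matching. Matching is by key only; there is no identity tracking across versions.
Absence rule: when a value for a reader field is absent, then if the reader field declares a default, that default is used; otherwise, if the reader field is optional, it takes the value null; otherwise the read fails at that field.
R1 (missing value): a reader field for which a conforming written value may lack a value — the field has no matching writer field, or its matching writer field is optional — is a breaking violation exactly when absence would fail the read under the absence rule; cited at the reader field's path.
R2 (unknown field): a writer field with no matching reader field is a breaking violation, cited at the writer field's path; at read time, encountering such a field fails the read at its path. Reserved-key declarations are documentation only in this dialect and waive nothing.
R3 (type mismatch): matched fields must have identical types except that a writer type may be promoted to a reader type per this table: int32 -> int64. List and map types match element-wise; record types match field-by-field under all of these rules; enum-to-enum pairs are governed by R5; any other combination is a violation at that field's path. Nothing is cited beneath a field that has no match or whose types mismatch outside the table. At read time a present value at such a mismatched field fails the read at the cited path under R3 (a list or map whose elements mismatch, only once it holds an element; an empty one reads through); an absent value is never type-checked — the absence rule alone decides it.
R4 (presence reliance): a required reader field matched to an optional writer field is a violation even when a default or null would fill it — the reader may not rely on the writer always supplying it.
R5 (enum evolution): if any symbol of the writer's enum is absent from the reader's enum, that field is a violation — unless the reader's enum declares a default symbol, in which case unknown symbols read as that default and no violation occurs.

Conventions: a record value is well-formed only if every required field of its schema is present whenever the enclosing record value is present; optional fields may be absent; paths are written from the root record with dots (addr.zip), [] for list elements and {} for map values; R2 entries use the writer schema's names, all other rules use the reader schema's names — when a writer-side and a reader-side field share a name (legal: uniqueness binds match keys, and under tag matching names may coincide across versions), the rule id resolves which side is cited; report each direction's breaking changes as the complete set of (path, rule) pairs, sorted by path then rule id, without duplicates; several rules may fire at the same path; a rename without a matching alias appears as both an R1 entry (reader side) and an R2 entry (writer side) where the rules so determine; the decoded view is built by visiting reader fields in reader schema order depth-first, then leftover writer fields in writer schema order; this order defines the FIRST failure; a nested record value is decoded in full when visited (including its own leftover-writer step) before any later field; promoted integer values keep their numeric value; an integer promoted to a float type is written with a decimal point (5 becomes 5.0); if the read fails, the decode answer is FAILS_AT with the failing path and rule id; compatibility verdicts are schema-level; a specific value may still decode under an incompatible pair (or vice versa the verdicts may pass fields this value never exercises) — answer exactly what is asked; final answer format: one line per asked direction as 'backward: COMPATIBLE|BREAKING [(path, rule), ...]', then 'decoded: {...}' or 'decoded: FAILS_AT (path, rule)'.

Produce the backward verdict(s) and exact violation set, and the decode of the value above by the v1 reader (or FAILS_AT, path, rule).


backward: BREAKING [(kind, R5)]; decoded: FAILS_AT (archived, R2)

arrows below run writer -> reader for Shipment
backward for Shipment (reader v2, writer v1):
  kind: Role -> Role, writer optional; from kind
  codes: list<float64> -> list<float64>, writer required; from codes
  quantity: int32 -> int32, writer optional; from quantity
  duration: int32 -> int32, writer required; from duration
  retries: int32 -> int32, writer optional; from retries
  archived: no writer-side match
  label: string -> string, writer required; from label
  rule R5 violated at kind
  => backward: BREAKING (1)
migrating the Shipment value to v1:
  kind := "RED"
  codes := []
  quantity := 100
  duration := 250
  retries := 1
  label := "omega"
  read fails at archived under R2 (unknown field)
  => FAILS_AT (archived, R2)


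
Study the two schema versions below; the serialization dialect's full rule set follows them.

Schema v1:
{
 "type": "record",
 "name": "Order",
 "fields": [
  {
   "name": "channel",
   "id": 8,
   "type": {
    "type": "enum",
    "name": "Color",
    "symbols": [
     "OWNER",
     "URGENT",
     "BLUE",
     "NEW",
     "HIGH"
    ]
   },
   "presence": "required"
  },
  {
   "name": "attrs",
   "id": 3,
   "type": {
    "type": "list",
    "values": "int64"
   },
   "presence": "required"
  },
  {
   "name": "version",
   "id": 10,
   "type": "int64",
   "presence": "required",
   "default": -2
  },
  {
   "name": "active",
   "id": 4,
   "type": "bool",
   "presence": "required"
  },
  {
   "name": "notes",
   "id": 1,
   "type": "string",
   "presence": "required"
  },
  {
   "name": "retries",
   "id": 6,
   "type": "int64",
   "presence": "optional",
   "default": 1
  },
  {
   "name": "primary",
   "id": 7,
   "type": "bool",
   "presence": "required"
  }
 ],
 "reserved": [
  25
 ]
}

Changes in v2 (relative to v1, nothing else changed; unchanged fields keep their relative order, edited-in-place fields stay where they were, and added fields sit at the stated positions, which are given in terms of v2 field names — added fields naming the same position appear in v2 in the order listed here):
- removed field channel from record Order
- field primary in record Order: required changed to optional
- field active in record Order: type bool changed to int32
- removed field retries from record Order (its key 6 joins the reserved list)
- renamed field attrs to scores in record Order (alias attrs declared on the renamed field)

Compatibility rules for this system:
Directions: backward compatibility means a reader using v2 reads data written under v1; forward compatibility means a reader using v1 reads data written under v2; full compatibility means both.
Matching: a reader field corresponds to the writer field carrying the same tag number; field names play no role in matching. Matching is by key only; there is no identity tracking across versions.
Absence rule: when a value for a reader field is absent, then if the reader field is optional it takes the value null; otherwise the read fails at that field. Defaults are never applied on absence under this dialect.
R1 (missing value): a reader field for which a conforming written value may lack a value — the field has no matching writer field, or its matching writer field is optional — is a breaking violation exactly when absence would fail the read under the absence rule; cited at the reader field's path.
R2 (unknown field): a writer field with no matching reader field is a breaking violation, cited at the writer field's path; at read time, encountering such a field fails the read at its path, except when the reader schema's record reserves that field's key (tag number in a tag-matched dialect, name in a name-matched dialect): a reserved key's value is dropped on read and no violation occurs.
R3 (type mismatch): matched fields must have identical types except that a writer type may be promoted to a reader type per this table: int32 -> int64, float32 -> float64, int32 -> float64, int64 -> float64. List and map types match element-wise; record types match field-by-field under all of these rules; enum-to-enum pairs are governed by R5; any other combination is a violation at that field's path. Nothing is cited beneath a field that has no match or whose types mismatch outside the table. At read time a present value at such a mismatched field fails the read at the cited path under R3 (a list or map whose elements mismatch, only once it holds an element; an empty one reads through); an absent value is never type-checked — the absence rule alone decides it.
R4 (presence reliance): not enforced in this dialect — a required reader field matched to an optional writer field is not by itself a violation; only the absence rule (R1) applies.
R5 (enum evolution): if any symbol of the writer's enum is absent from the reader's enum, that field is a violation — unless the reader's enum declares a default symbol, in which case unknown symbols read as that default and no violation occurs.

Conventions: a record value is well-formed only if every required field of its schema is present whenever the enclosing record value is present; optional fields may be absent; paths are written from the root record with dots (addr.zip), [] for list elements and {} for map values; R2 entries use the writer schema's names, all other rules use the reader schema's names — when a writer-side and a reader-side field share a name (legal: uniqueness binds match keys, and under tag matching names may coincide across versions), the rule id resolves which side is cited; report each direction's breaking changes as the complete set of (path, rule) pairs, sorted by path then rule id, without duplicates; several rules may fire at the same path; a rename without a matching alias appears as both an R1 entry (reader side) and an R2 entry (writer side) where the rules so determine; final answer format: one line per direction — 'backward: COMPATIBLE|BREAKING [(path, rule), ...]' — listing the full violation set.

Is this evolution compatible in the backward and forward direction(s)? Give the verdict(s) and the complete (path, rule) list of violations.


each type pair in Order: writer, then reader
backward on Order — v2 reading data written by v1:
  list<int64> -> list<int64>, writer required: scores aligns to attrs
  int64 -> int64, writer required: version aligns to version
  bool -> int32, writer required: active aligns to active
  string -> string, writer required: notes aligns to notes
  bool -> bool, writer required: primary aligns to primary
  writer field channel has no reader counterpart
  writer field retries has no reader counterpart
  R3 fires at active
  R2 fires at channel
  => 2 violation(s): backward is BREAKING for Order
forward on Order — v1 reading data written by v2:
  channel: no writer-side match
  list<int64> -> list<int64>, writer required: attrs aligns to scores
  int64 -> int64, writer required: version aligns to version
  int32 -> bool, writer required: active aligns to active
  string -> string, writer required: notes aligns to notes
  retries: no writer-side match
  bool -> bool, writer optional: primary aligns to primary
  R3 fires at active
  R1 fires at channel
  R1 fires at primary
  => 3 violation(s): forward is BREAKING for Order

backward: BREAKING [(active, R3), (channel, R2)]; forward: BREAKING [(active, R3), (channel, R1), (primary, R1)]


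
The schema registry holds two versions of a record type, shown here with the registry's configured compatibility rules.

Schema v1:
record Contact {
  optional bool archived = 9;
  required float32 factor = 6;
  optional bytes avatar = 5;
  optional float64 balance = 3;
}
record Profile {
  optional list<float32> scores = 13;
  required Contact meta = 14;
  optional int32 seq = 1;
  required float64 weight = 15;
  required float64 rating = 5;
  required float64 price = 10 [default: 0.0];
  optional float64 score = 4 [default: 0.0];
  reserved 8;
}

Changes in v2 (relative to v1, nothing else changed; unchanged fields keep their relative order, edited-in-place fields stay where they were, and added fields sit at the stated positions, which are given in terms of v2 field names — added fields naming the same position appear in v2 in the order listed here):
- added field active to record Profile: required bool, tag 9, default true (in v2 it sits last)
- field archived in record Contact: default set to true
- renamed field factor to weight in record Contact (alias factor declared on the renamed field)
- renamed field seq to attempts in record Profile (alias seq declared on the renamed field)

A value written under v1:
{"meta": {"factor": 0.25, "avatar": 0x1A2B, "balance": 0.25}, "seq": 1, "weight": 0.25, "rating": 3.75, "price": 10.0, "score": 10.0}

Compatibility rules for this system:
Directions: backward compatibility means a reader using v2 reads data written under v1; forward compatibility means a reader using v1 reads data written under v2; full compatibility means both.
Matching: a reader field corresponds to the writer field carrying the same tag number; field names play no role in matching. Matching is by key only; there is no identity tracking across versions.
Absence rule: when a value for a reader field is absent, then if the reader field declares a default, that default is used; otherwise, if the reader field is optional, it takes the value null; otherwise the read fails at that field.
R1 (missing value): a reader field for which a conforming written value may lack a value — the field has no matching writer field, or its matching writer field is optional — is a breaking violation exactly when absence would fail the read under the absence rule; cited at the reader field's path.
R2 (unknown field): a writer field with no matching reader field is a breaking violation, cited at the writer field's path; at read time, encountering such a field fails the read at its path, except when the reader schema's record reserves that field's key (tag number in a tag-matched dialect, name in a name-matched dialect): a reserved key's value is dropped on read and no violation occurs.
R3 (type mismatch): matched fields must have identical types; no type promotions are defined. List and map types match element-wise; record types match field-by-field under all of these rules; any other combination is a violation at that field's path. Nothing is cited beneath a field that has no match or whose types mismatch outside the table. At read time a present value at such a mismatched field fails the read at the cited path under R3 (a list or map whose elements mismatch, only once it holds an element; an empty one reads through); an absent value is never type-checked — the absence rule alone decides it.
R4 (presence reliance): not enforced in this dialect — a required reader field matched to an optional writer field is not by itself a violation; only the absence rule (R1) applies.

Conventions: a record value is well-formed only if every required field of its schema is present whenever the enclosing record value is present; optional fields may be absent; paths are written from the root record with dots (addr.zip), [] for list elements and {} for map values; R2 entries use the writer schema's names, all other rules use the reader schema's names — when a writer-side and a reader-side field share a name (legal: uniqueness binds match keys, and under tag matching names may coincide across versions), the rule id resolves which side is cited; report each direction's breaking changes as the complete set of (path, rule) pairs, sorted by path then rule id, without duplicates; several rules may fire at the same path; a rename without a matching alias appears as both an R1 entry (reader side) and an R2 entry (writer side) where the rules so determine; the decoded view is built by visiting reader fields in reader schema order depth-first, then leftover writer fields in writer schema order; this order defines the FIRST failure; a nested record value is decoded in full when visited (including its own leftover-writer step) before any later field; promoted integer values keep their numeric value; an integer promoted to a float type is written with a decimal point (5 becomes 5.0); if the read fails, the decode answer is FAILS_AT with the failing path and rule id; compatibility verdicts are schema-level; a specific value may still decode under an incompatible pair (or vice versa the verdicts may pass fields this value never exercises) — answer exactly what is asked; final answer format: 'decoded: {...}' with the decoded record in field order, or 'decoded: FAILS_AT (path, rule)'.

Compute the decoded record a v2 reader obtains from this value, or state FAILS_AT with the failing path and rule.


decoded: {"scores": null, "meta": {"archived": true, "weight": 0.25, "avatar": 0x1A2B, "balance": 0.25}, "attempts": 1, "weight": 0.25, "rating": 3.75, "price": 10.0, "score": 10.0, "active": true}

arrows below run writer -> reader for Profile
decode walk for Profile under reader schema v2:
  scores := null (absent, optional -> null)
  meta.archived := true (absent -> default)
  meta.weight := 0.25 (from writer factor)
  meta.avatar := 0x1A2B
  meta.balance := 0.25
  attempts := 1 (from writer seq)
  weight := 0.25
  rating := 3.75
  price := 10.0
  score := 10.0
  active := true (absent -> default)
  => decoded: {"scores": null, "meta": {"archived": true, "weight": 0.25, "avatar": 0x1A2B, "balance": 0.25}, "attempts": 1, "weight": 0.25, "rating": 3.75, "price": 10.0, "score": 10.0, "active": true}


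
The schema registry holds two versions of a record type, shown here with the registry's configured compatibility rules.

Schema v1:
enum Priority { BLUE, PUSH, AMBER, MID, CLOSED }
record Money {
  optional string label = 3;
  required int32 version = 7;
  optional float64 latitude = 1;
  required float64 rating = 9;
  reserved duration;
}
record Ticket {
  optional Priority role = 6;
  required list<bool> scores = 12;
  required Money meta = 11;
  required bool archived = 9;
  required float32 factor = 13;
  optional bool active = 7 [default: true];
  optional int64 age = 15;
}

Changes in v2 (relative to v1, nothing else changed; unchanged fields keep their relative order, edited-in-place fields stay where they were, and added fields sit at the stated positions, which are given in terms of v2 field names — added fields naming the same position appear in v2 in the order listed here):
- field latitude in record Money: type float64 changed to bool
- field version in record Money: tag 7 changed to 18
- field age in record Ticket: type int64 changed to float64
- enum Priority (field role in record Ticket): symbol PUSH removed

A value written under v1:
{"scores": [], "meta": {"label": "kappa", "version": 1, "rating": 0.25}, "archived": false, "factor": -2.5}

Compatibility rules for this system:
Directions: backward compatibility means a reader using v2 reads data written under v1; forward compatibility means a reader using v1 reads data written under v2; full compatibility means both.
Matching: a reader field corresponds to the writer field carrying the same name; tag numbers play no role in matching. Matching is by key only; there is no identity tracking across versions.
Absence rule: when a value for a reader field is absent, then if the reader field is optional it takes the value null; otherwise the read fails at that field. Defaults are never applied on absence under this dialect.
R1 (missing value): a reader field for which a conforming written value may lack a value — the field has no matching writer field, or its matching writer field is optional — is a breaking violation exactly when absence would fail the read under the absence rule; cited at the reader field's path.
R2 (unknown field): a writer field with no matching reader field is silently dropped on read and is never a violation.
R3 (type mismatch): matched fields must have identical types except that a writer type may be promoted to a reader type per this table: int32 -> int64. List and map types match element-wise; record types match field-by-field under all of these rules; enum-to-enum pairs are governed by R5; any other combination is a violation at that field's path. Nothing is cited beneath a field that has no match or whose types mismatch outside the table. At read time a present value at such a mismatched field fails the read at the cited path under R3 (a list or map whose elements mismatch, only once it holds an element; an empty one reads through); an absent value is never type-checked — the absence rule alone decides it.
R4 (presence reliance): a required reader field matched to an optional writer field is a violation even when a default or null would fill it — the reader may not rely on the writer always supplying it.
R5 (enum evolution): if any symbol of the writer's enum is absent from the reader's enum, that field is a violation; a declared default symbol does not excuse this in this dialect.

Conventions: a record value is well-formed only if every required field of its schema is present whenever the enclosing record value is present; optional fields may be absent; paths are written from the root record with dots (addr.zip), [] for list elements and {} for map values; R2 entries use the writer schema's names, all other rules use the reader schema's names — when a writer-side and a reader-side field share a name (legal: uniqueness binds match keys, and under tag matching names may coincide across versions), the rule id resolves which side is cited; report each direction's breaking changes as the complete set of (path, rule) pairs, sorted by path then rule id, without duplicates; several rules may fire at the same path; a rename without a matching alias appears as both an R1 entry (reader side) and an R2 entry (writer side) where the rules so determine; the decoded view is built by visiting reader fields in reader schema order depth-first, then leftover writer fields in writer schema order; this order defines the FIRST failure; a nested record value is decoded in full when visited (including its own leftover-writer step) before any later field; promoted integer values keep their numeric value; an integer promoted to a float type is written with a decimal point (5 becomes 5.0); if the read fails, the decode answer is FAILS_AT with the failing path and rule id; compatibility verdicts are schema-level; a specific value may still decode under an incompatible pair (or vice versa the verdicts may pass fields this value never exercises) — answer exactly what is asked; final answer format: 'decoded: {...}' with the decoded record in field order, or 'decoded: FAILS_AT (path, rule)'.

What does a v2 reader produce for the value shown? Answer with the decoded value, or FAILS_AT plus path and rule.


decoded: {"role": null, "scores": [], "meta": {"label": "kappa", "version": 1, "latitude": null, "rating": 0.25}, "archived": false, "factor": -2.5, "active": null, "age": null}

arrows below run writer -> reader for Ticket
decode (reader v2):
  role := null (not supplied -> null)
  scores := []
  meta.label := "kappa"
  meta.version := 1
  meta.latitude := null (not supplied -> null)
  meta.rating := 0.25
  archived := false
  factor := -2.5
  active := null (not supplied -> null)
  age := null (not supplied -> null)
  => decoded: {"role": null, "scores": [], "meta": {"label": "kappa", "version": 1, "latitude": null, "rating": 0.25}, "archived": false, "factor": -2.5, "active": null, "age": null}
the rest of the Ticket diff is inert for this question:
  field latitude in record Money: type float64 changed to bool -> matters for Ticket compatibility verdicts, not for this value's decode
  field version in record Money: tag 7 changed to 18 -> triggers nothing under the printed rules; the Ticket answer is the same either way
  field age in record Ticket: type int64 changed to float64 -> matters for Ticket compatibility verdicts, not for this value's decode
  enum Priority (field role in record Ticket): symbol PUSH removed -> matters for Ticket compatibility verdicts, not for this value's decode


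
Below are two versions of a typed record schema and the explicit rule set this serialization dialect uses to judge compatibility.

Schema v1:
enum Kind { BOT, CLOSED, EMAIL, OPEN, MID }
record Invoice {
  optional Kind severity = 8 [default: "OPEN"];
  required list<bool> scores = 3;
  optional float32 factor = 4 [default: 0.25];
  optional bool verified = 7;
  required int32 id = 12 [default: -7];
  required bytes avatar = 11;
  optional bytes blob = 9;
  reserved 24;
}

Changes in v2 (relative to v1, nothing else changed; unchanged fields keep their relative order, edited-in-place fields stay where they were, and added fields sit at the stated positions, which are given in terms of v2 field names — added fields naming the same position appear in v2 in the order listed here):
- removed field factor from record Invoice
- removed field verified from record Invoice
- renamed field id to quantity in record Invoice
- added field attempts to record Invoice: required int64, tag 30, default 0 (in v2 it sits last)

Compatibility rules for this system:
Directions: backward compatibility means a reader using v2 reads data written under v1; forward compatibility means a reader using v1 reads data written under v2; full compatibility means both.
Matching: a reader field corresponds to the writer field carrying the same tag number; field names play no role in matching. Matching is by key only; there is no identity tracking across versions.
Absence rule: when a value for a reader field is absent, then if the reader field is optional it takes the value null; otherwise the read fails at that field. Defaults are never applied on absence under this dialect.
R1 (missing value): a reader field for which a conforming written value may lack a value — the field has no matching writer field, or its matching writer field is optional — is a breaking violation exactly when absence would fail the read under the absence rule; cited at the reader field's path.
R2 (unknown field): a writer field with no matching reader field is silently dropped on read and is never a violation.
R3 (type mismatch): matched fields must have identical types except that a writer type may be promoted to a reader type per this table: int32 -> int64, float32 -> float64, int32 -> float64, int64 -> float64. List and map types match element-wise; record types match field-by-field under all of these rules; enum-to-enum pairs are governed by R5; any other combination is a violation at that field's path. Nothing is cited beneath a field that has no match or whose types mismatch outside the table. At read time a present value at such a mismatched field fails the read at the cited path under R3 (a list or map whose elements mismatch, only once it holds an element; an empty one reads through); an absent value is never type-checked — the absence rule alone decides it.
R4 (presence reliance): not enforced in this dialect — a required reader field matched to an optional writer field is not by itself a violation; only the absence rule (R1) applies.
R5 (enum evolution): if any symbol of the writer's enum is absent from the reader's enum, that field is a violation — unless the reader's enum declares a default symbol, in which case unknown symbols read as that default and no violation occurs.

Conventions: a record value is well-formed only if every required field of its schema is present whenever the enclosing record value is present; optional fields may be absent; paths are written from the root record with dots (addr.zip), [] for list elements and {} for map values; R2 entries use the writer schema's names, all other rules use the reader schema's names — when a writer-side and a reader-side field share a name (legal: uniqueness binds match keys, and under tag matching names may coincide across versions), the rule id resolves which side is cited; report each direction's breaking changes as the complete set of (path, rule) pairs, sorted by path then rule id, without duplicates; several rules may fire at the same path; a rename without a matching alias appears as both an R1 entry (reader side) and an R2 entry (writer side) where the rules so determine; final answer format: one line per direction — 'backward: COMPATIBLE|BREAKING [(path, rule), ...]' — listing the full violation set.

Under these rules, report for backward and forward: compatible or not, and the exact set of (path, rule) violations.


backward: BREAKING [(attempts, R1)]; forward: COMPATIBLE []

the writer's type comes first in each Invoice pair
backward for Invoice (reader v2, writer v1):
  severity <- severity (Kind -> Kind, writer optional)
  scores <- scores (list<bool> -> list<bool>, writer required)
  quantity <- id (int32 -> int32, writer required)
  avatar <- avatar (bytes -> bytes, writer required)
  blob <- blob (bytes -> bytes, writer optional)
  attempts: no writer match
  leftover writer field: factor
  leftover writer field: verified
  violation R1 at attempts
  => backward: BREAKING (1)
forward for Invoice (reader v1, writer v2):
  severity <- severity (Kind -> Kind, writer optional)
  scores <- scores (list<bool> -> list<bool>, writer required)
  factor: no writer match
  verified: no writer match
  id <- quantity (int32 -> int32, writer required)
  avatar <- avatar (bytes -> bytes, writer required)
  blob <- blob (bytes -> bytes, writer optional)
  leftover writer field: attempts
  => forward verdict for Invoice: COMPATIBLE, no violations


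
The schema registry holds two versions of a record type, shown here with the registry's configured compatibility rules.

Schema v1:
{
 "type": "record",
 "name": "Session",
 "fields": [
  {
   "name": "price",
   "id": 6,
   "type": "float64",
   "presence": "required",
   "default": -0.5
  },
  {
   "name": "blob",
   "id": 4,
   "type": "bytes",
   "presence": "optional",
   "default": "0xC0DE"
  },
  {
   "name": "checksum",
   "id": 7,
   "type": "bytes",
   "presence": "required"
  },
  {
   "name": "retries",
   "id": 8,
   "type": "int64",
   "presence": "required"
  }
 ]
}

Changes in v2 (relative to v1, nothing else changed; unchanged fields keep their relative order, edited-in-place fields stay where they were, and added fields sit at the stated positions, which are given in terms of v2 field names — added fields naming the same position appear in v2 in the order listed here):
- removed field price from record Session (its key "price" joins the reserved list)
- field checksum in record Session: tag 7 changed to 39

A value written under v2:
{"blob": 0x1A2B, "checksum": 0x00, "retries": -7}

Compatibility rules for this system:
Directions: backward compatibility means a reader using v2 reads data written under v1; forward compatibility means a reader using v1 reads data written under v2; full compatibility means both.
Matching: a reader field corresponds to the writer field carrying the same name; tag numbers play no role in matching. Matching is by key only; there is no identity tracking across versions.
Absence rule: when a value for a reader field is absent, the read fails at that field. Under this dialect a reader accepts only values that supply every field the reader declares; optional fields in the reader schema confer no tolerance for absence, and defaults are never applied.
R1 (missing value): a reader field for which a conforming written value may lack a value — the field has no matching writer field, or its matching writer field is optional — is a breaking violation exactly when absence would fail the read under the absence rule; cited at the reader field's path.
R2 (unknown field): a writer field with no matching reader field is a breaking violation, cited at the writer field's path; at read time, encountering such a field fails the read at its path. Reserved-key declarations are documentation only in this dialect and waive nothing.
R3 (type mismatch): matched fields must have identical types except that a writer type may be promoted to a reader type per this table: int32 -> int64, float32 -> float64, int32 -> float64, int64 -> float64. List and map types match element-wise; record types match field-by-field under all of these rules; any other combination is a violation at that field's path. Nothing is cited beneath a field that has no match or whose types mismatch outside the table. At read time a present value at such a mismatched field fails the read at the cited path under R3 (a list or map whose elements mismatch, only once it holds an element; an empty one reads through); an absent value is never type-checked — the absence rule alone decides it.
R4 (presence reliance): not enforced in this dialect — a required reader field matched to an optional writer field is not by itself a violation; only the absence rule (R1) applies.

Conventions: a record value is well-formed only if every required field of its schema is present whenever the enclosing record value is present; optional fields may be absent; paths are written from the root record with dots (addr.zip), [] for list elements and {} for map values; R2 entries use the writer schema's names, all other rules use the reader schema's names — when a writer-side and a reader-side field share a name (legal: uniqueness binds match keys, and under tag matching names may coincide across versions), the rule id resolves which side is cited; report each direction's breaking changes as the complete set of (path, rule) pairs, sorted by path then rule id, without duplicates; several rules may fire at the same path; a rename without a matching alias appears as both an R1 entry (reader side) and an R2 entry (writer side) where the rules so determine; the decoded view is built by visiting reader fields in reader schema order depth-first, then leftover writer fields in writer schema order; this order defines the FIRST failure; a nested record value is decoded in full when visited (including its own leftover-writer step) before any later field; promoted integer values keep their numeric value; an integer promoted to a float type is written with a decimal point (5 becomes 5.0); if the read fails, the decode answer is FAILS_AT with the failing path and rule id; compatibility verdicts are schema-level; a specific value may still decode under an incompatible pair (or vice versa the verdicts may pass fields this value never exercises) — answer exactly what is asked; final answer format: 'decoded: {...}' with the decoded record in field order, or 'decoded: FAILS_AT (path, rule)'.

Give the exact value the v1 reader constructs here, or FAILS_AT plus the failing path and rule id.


decoded: FAILS_AT (price, R1)

the writer's type comes first in each Session pair
migrating the Session value to v1:
  read fails at price under R1 (no fill)
  => FAILS_AT (price, R1)
ruling out the remaining Session differences:
  field checksum in record Session: tag 7 changed to 39 -> no rule fires on it and the decoded Session view is identical with or without it


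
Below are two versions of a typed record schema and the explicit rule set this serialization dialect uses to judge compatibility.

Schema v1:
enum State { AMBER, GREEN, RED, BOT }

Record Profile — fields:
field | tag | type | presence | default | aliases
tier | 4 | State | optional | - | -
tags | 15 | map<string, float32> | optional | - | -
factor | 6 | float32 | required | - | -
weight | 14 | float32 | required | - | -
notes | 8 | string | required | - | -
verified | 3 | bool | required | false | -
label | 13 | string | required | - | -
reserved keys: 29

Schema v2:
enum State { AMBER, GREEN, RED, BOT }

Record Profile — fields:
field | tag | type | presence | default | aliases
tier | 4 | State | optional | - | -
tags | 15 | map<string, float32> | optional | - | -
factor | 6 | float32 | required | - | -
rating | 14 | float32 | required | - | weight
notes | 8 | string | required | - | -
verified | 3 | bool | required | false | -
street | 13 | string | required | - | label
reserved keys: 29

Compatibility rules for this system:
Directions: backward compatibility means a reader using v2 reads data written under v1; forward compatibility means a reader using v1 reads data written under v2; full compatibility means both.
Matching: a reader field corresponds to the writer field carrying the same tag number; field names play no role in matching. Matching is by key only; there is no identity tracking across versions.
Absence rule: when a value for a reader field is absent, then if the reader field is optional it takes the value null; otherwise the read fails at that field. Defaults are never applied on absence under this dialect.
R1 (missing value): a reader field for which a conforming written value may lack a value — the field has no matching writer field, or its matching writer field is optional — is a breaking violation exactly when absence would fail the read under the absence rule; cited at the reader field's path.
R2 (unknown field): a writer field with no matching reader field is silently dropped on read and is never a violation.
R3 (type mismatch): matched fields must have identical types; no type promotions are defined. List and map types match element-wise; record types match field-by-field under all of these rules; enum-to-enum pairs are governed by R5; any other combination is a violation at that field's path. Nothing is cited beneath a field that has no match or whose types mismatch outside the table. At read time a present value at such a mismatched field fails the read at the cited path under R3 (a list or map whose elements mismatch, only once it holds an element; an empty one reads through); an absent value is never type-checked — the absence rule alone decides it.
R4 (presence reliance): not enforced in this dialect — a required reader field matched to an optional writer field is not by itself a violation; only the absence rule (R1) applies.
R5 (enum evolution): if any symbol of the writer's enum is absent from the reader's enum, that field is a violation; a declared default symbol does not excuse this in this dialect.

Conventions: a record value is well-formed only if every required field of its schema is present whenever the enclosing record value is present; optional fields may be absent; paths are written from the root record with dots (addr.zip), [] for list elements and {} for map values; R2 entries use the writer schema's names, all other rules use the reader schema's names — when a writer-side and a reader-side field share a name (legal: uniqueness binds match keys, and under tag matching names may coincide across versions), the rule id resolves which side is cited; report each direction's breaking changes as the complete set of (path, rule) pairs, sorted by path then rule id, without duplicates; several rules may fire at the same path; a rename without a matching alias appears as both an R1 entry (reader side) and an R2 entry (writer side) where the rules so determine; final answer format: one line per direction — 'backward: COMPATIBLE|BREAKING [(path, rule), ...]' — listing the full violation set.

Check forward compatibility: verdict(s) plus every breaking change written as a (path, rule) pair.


arrows below run writer -> reader for Profile
checking forward for Profile: reader v1 against writer v2:
  tier: paired with writer tier (State -> State; writer optional)
  tags: paired with writer tags (map<string, float32> -> map<string, float32>; writer optional)
  factor: paired with writer factor (float32 -> float32; writer required)
  weight: paired with writer rating (float32 -> float32; writer required)
  notes: paired with writer notes (string -> string; writer required)
  verified: paired with writer verified (bool -> bool; writer required)
  label: paired with writer street (string -> string; writer required)
  => no violations; forward on Profile: COMPATIBLE
checking off the Profile differences that do not matter here:
  renamed field weight to rating in record Profile (alias weight declared on the renamed field) -> inert for the asked Profile verdict: nothing fires
  renamed field label to street in record Profile (alias label declared on the renamed field) -> inert for the asked Profile verdict: nothing fires

forward: COMPATIBLE []
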